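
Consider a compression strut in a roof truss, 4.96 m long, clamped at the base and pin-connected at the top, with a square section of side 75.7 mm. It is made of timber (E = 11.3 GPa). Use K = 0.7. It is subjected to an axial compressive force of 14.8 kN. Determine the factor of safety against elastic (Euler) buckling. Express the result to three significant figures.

n ≈ 1.71

I = a⁴/12 = 75.7⁴/12 = 2.737×10^6 mm⁴
I = 2.737×10^6 mm⁴ = 2.737×10^-6 m⁴
Effective length L_e = K·L = 0.7 × 4.96 = 3.472 m
P_cr = π²EI / L_e² = π² × 11.3×10⁹ × 2.737×10^-6 / 3.472² = 2.532×10^4 N
Factor of safety n = P_cr / P = 25.318 / 14.8 = 1.71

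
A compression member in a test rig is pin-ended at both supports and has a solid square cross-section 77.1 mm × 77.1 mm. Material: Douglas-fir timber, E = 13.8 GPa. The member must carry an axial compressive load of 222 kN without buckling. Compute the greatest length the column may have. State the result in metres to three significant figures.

I = a⁴/12 = 77.1⁴/12 = 2.945×10^6 mm⁴
I = 2.945×10^-6 m⁴
At the buckling limit P_cr = P = 2.220×10^5 N
From P_cr = π²EI/(K·L)²:  L = (1/K)·√(π²EI/P_cr) = (1/1)·√(π²×1.38×10^10×2.945×10^-6/2.220×10^5)
L = 1.34 m

L_max ≈ 1.34 m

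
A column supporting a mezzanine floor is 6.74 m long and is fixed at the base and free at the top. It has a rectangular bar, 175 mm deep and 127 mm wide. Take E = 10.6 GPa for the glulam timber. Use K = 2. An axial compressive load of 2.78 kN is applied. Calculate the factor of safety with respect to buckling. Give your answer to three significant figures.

n ≈ 6.19

Buckling occurs about the weak axis: I_min = h·b³/12 with b = 127 mm (the shorter side).
I_min = 175×127³/12 = 2.987×10^7 mm⁴
I = 2.987×10^7 mm⁴ = 2.987×10^-5 m⁴
Effective length L_e = K·L = 2 × 6.74 = 13.48 m
P_cr = π²EI / L_e² = π² × 10.6×10⁹ × 2.987×10^-5 / 13.48² = 1.720×10^4 N
Factor of safety n = P_cr / P = 17.199 / 2.78 = 6.19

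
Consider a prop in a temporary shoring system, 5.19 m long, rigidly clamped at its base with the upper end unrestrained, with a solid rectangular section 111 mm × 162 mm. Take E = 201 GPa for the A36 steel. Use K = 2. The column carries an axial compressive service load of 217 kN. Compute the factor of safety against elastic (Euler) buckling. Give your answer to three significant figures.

Buckling occurs about the weak axis: I_min = h·b³/12 with b = 111 mm (the shorter side).
I_min = 162×111³/12 = 1.846×10^7 mm⁴
I = 1.846×10^7 mm⁴ = 1.846×10^-5 m⁴
Effective length L_e = K·L = 2 × 5.19 = 10.38 m
P_cr = π²EI / L_e² = π² × 201×10⁹ × 1.846×10^-5 / 10.38² = 3.399×10^5 N
Factor of safety n = P_cr / P = 339.94 / 217 = 1.57

n ≈ 1.57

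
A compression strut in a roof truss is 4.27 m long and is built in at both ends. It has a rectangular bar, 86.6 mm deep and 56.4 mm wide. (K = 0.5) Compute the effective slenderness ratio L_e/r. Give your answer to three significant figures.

λ ≈ 131

Buckling occurs about the weak axis: I_min = h·b³/12 with b = 56.4 mm (the shorter side).
I_min = 86.6×56.4³/12 = 1.295×10^6 mm⁴
A = 4.884×10^3 mm²;  r_min = √(I/A) = √(1.295×10^6/4.884×10^3) = 16.28 mm
L_e = K·L = 0.5 × 4.27 m = 2.135 m = 2135.0 mm
λ = L_e / r_min = 2135.0 / 16.28 = 131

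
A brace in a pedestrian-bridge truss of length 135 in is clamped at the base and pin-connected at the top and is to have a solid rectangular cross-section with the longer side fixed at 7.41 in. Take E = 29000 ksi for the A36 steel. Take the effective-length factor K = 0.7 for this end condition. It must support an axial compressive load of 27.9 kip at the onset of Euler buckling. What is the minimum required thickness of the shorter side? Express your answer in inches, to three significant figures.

b ≈ 1.12 in

L_e = K·L = 0.7 × 135 = 94.50 in
Required I = P_cr·L_e²/(π²E) = 2.790×10^4 × 94.50² / (π² × 2.90×10^7) = 0.8705 in⁴
Rectangle, weak axis: I_min = h·b³/12 with h = 7.41 in fixed  ⇒  b = (12I/h)^(1/3) = 1.12 in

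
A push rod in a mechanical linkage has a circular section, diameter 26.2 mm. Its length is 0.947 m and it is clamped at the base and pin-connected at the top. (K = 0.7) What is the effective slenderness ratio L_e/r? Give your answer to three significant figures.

λ ≈ 101

For a solid circle r = d/4 = 26.2/4 = 6.550 mm
L_e = K·L = 0.7 × 0.947 m = 0.6629 m = 662.90 mm
λ = L_e / r_min = 662.90 / 6.550 = 101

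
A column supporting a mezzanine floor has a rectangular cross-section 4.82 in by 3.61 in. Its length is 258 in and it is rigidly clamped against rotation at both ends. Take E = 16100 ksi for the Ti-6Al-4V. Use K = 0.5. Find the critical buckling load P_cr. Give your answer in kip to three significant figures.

P_cr ≈ 180 kip

Buckling occurs about the weak axis: I_min = h·b³/12 with b = 3.61 in (the shorter side).
I_min = 4.82×3.61³/12 = 18.90 in⁴
Effective length L_e = K·L = 0.5 × 258 = 129.0 in
P_cr = π²EI / L_e² = π² × 16100×10³ × 18.90 / 129.0² = 1.804×10^5 lb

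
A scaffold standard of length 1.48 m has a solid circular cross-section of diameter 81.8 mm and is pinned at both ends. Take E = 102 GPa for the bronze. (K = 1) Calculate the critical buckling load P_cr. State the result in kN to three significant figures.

P_cr ≈ 1010 kN

I = πd⁴/64 = π×81.8⁴/64 = 2.198×10^6 mm⁴
I = 2.198×10^6 mm⁴ = 2.198×10^-6 m⁴
Effective length L_e = K·L = 1 × 1.48 = 1.480 m
P_cr = π²EI / L_e² = π² × 102×10⁹ × 2.198×10^-6 / 1.480² = 1.010×10^6 N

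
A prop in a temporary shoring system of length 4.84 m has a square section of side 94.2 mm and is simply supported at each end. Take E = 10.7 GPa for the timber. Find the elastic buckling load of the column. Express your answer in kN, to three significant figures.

P_cr ≈ 29.6 kN

I = a⁴/12 = 94.2⁴/12 = 6.562×10^6 mm⁴
I = 6.562×10^6 mm⁴ = 6.562×10^-6 m⁴
Effective length L_e = K·L = 1 × 4.84 = 4.840 m
P_cr = π²EI / L_e² = π² × 10.7×10⁹ × 6.562×10^-6 / 4.840² = 2.958×10^4 N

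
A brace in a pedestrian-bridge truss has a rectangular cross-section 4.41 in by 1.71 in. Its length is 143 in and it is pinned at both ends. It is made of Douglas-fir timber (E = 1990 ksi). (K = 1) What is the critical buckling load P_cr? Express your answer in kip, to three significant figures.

P_cr ≈ 1.76 kip

Buckling occurs about the weak axis: I_min = h·b³/12 with b = 1.71 in (the shorter side).
I_min = 4.41×1.71³/12 = 1.838 in⁴
Effective length L_e = K·L = 1 × 143 = 143.0 in
P_cr = π²EI / L_e² = π² × 1990×10³ × 1.838 / 143.0² = 1.765×10^3 lb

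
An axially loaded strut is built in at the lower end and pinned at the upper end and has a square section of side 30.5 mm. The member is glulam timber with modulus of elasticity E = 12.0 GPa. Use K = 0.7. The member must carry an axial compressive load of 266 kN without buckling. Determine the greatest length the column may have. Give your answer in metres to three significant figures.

L_max ≈ 0.256 m

I = a⁴/12 = 30.5⁴/12 = 7.211×10^4 mm⁴
I = 7.211×10^-8 m⁴
At the buckling limit P_cr = P = 2.660×10^5 N
From P_cr = π²EI/(K·L)²:  L = (1/K)·√(π²EI/P_cr) = (1/0.7)·√(π²×1.20×10^10×7.211×10^-8/2.660×10^5)
L = 0.256 m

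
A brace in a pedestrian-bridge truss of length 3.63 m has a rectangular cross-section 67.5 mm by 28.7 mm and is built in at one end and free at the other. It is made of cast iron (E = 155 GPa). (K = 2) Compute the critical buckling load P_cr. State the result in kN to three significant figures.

P_cr ≈ 3.86 kN

Buckling occurs about the weak axis: I_min = h·b³/12 with b = 28.7 mm (the shorter side).
I_min = 67.5×28.7³/12 = 1.330×10^5 mm⁴
I = 1.330×10^5 mm⁴ = 1.330×10^-7 m⁴
Effective length L_e = K·L = 2 × 3.63 = 7.260 m
P_cr = π²EI / L_e² = π² × 155×10⁹ × 1.330×10^-7 / 7.260² = 3.859×10^3 N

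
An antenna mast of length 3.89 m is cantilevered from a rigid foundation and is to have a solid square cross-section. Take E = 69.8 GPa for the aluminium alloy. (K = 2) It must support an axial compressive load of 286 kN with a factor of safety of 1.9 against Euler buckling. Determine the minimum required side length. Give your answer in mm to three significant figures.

Required P_cr = n·P = 1.9 × 286 = 543.4 kN
L_e = K·L = 2 × 3.89 = 7.780 m
Required I = P_cr·L_e²/(π²E) = 5.434×10^5 × 7.780² / (π² × 6.98×10^10) = 4.774×10^-5 m⁴
I_req = 4.774×10^7 mm⁴
Solid square: I = a⁴/12  ⇒  a = (12I)^(1/4) = (12×4.774×10^7)^(1/4) = 155 mm

a ≈ 155 mm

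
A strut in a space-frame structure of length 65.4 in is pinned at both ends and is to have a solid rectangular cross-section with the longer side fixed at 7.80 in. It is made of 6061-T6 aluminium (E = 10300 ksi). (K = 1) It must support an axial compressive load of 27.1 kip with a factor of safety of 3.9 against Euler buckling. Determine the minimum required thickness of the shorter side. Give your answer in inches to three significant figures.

Required P_cr = n·P = 3.9 × 27.1 = 105.7 kip
L_e = K·L = 1 × 65.4 = 65.40 in
Required I = P_cr·L_e²/(π²E) = 1.057×10^5 × 65.40² / (π² × 1.03×10^7) = 4.447 in⁴
Rectangle, weak axis: I_min = h·b³/12 with h = 7.80 in fixed  ⇒  b = (12I/h)^(1/3) = 1.90 in

b ≈ 1.90 in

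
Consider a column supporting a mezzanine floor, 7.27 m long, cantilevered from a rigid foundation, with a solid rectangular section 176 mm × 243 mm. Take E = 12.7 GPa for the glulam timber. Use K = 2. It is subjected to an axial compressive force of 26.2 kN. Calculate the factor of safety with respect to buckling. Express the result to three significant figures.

Buckling occurs about the weak axis: I_min = h·b³/12 with b = 176 mm (the shorter side).
I_min = 243×176³/12 = 1.104×10^8 mm⁴
I = 1.104×10^8 mm⁴ = 1.104×10^-4 m⁴
Effective length L_e = K·L = 2 × 7.27 = 14.54 m
P_cr = π²EI / L_e² = π² × 12.7×10⁹ × 1.104×10^-4 / 14.54² = 6.545×10^4 N
Factor of safety n = P_cr / P = 65.454 / 26.2 = 2.50

n ≈ 2.50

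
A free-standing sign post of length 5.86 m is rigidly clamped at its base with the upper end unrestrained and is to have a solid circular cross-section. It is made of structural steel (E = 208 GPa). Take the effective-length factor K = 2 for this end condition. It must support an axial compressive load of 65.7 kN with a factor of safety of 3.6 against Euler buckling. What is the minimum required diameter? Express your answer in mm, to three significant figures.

d ≈ 134 mm

Required P_cr = n·P = 3.6 × 65.7 = 236.5 kN
L_e = K·L = 2 × 5.86 = 11.72 m
Required I = P_cr·L_e²/(π²E) = 2.365×10^5 × 11.72² / (π² × 2.08×10^11) = 1.583×10^-5 m⁴
I_req = 1.583×10^7 mm⁴
Solid circle: I = πd⁴/64  ⇒  d = (64I/π)^(1/4) = (64×1.583×10^7/π)^(1/4) = 134 mm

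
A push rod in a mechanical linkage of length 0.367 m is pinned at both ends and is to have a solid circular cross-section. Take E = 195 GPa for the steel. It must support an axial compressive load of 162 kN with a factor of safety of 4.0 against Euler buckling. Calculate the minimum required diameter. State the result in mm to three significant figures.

d ≈ 31.0 mm

Required P_cr = n·P = 4.0 × 162 = 648.0 kN
L_e = K·L = 1 × 0.367 = 0.3670 m
Required I = P_cr·L_e²/(π²E) = 6.480×10^5 × 0.3670² / (π² × 1.95×10^11) = 4.535×10^-8 m⁴
I_req = 4.535×10^4 mm⁴
Solid circle: I = πd⁴/64  ⇒  d = (64I/π)^(1/4) = (64×4.535×10^4/π)^(1/4) = 31.0 mm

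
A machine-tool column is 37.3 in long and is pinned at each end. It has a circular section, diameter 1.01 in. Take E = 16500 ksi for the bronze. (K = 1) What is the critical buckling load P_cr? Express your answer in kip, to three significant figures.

P_cr ≈ 5.98 kip

I = πd⁴/64 = π×1.01⁴/64 = 5.108×10^-2 in⁴
Effective length L_e = K·L = 1 × 37.3 = 37.30 in
P_cr = π²EI / L_e² = π² × 16500×10³ × 5.108×10^-2 / 37.30² = 5.979×10^3 lb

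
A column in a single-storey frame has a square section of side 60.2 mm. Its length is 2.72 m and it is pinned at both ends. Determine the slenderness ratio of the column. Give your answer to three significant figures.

λ ≈ 157

For a square r = a/√12 = 60.2/√12 = 17.38 mm
L_e = K·L = 1 × 2.72 m = 2.720 m = 2720.0 mm
λ = L_e / r_min = 2720.0 / 17.38 = 157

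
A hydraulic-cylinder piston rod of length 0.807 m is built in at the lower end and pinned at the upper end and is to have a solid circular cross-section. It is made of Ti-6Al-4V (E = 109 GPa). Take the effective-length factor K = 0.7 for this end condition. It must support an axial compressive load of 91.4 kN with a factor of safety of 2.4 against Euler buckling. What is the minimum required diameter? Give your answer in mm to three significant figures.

Required P_cr = n·P = 2.4 × 91.4 = 219.4 kN
L_e = K·L = 0.7 × 0.807 = 0.5649 m
Required I = P_cr·L_e²/(π²E) = 2.194×10^5 × 0.5649² / (π² × 1.09×10^11) = 6.507×10^-8 m⁴
I_req = 6.507×10^4 mm⁴
Solid circle: I = πd⁴/64  ⇒  d = (64I/π)^(1/4) = (64×6.507×10^4/π)^(1/4) = 33.9 mm

d ≈ 33.9 mm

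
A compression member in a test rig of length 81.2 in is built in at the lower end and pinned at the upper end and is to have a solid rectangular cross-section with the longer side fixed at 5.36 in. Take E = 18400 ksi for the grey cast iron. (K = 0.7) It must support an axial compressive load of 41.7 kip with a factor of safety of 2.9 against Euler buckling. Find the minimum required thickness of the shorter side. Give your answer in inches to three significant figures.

b ≈ 1.69 in

Required P_cr = n·P = 2.9 × 41.7 = 120.9 kip
L_e = K·L = 0.7 × 81.2 = 56.84 in
Required I = P_cr·L_e²/(π²E) = 1.209×10^5 × 56.84² / (π² × 1.84×10^7) = 2.151 in⁴
Rectangle, weak axis: I_min = h·b³/12 with h = 5.36 in fixed  ⇒  b = (12I/h)^(1/3) = 1.69 in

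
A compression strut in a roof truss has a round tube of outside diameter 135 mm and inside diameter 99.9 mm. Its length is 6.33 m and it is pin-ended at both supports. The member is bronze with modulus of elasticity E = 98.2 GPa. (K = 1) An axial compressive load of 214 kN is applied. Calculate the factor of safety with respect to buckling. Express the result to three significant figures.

d_o = 135 mm, d_i = 99.9 mm
I = π(d_o⁴ − d_i⁴)/64 = π(135⁴ − 99.90⁴)/64 = 1.142×10^7 mm⁴
I = 1.142×10^7 mm⁴ = 1.142×10^-5 m⁴
Effective length L_e = K·L = 1 × 6.33 = 6.330 m
P_cr = π²EI / L_e² = π² × 98.2×10⁹ × 1.142×10^-5 / 6.330² = 2.761×10^5 N
Factor of safety n = P_cr / P = 276.12 / 214 = 1.29

n ≈ 1.29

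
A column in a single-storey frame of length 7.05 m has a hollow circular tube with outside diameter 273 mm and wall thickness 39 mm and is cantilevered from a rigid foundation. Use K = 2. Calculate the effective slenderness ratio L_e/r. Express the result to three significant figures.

Inner diameter d_i = 273 − 2×39 = 195.0 mm
I = π(d_o⁴ − d_i⁴)/64 = π(273⁴ − 195.0⁴)/64 = 2.017×10^8 mm⁴
A = 2.867×10^4 mm²;  r_min = √(I/A) = √(2.017×10^8/2.867×10^4) = 83.87 mm
L_e = K·L = 2 × 7.05 m = 14.10 m = 14100 mm
λ = L_e / r_min = 14100 / 83.87 = 168

λ ≈ 168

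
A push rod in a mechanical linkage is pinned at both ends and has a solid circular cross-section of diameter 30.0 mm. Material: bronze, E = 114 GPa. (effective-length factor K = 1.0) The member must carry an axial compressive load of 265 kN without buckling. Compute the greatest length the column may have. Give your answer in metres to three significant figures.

L_max ≈ 0.411 m

I = πd⁴/64 = π×30.0⁴/64 = 3.976×10^4 mm⁴
I = 3.976×10^-8 m⁴
At the buckling limit P_cr = P = 2.650×10^5 N
From P_cr = π²EI/(K·L)²:  L = (1/K)·√(π²EI/P_cr) = (1/1)·√(π²×1.14×10^11×3.976×10^-8/2.650×10^5)
L = 0.411 m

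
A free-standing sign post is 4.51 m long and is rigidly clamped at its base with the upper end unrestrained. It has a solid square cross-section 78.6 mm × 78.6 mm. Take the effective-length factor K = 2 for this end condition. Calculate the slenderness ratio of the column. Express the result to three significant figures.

λ ≈ 398

I = a⁴/12 = 78.6⁴/12 = 3.181×10^6 mm⁴
A = 6.178×10^3 mm²;  r_min = √(I/A) = √(3.181×10^6/6.178×10^3) = 22.69 mm
L_e = K·L = 2 × 4.51 m = 9.020 m = 9020.0 mm
λ = L_e / r_min = 9020.0 / 22.69 = 398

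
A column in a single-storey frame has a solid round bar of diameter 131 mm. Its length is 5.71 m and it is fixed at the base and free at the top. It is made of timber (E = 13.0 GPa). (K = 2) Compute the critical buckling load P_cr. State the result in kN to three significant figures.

P_cr ≈ 14.2 kN

I = πd⁴/64 = π×131⁴/64 = 1.446×10^7 mm⁴
I = 1.446×10^7 mm⁴ = 1.446×10^-5 m⁴
Effective length L_e = K·L = 2 × 5.71 = 11.42 m
P_cr = π²EI / L_e² = π² × 13.0×10⁹ × 1.446×10^-5 / 11.42² = 1.422×10^4 N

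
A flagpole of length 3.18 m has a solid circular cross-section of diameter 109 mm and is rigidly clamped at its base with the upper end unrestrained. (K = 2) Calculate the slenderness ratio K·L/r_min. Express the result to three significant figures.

λ ≈ 233

I = πd⁴/64 = π×109⁴/64 = 6.929×10^6 mm⁴
A = 9.331×10^3 mm²;  r_min = √(I/A) = √(6.929×10^6/9.331×10^3) = 27.25 mm
L_e = K·L = 2 × 3.18 m = 6.360 m = 6360.0 mm
λ = L_e / r_min = 6360.0 / 27.25 = 233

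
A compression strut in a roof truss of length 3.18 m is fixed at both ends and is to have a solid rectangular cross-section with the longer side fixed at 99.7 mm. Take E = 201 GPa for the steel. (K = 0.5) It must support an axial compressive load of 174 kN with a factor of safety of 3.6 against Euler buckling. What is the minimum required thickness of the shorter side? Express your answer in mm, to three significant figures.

Required P_cr = n·P = 3.6 × 174 = 626.4 kN
L_e = K·L = 0.5 × 3.18 = 1.590 m
Required I = P_cr·L_e²/(π²E) = 6.264×10^5 × 1.590² / (π² × 2.01×10^11) = 7.983×10^-7 m⁴
I_req = 7.983×10^5 mm⁴
Rectangle, weak axis: I_min = h·b³/12 with h = 99.7 mm fixed  ⇒  b = (12I/h)^(1/3) = 45.8 mm

b ≈ 45.8 mm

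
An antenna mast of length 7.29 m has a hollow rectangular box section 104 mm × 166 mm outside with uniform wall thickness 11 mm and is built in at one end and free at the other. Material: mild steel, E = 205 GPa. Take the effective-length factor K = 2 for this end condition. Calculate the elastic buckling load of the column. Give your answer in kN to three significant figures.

P_cr ≈ 85.1 kN

Inner dimensions: h_i = 166 − 2×11 = 144.0 mm, b_i = 104 − 2×11 = 82.00 mm
Weak-axis I_min = (h_o·b_o³ − h_i·b_i³)/12 with b_o = 104, b_i = 82.00 mm (shorter outer/inner sides).
I_min = (166×104³ − 144.0×82.00³)/12 = 8.944×10^6 mm⁴
I = 8.944×10^6 mm⁴ = 8.944×10^-6 m⁴
Effective length L_e = K·L = 2 × 7.29 = 14.58 m
P_cr = π²EI / L_e² = π² × 205×10⁹ × 8.944×10^-6 / 14.58² = 8.513×10^4 N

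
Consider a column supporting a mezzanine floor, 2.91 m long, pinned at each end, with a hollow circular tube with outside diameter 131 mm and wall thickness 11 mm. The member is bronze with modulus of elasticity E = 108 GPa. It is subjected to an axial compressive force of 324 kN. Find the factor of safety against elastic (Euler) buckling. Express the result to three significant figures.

n ≈ 2.92

Inner diameter d_i = 131 − 2×11 = 109.0 mm
I = π(d_o⁴ − d_i⁴)/64 = π(131⁴ − 109.0⁴)/64 = 7.527×10^6 mm⁴
I = 7.527×10^6 mm⁴ = 7.527×10^-6 m⁴
Effective length L_e = K·L = 1 × 2.91 = 2.910 m
P_cr = π²EI / L_e² = π² × 108×10⁹ × 7.527×10^-6 / 2.910² = 9.475×10^5 N
Factor of safety n = P_cr / P = 947.48 / 324 = 2.92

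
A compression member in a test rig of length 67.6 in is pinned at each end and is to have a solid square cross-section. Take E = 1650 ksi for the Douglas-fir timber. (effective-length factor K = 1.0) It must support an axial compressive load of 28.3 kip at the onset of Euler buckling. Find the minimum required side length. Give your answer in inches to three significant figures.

a ≈ 3.12 in

L_e = K·L = 1 × 67.6 = 67.60 in
Required I = P_cr·L_e²/(π²E) = 2.830×10^4 × 67.60² / (π² × 1.65×10^6) = 7.941 in⁴
Solid square: I = a⁴/12  ⇒  a = (12I)^(1/4) = (12×7.941)^(1/4) = 3.12 in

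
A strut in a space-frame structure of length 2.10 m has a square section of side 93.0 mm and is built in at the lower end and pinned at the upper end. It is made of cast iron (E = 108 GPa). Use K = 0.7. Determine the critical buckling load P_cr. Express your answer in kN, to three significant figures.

P_cr ≈ 3070 kN

I = a⁴/12 = 93.0⁴/12 = 6.234×10^6 mm⁴
I = 6.234×10^6 mm⁴ = 6.234×10^-6 m⁴
Effective length L_e = K·L = 0.7 × 2.10 = 1.470 m
P_cr = π²EI / L_e² = π² × 108×10⁹ × 6.234×10^-6 / 1.470² = 3.075×10^6 N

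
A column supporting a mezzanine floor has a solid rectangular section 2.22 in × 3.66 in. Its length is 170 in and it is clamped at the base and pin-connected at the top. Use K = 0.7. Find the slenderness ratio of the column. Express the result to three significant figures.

For a rectangle r_min = b/√12 = 2.22/√12 = 0.6409 in
L_e = K·L = 0.7 × 170 = 119.0 in
λ = L_e / r_min = 119.00 / 0.6409 = 186

λ ≈ 186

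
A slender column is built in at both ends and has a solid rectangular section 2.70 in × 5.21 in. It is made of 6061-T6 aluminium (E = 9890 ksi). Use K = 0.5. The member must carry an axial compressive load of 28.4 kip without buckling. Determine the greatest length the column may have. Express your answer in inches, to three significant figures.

L_max ≈ 343 in

Buckling occurs about the weak axis: I_min = h·b³/12 with b = 2.70 in (the shorter side).
I_min = 5.21×2.70³/12 = 8.546 in⁴
At the buckling limit P_cr = P = 2.840×10^4 lb
From P_cr = π²EI/(K·L)²:  L = (1/K)·√(π²EI/P_cr) = (1/0.5)·√(π²×9.89×10^6×8.546/2.840×10^4)
L = 343 in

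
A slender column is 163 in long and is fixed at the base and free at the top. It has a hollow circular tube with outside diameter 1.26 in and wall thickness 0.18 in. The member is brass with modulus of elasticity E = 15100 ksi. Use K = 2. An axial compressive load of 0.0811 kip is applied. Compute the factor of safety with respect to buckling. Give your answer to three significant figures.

Inner diameter d_i = 1.26 − 2×0.18 = 0.9000 in
I = π(d_o⁴ − d_i⁴)/64 = π(1.26⁴ − 0.9000⁴)/64 = 9.152×10^-2 in⁴
Effective length L_e = K·L = 2 × 163 = 326.0 in
P_cr = π²EI / L_e² = π² × 15100×10³ × 9.152×10^-2 / 326.0² = 128.3 lb
Factor of safety n = P_cr / P = 0.12833 / 0.0811 = 1.58

n ≈ 1.58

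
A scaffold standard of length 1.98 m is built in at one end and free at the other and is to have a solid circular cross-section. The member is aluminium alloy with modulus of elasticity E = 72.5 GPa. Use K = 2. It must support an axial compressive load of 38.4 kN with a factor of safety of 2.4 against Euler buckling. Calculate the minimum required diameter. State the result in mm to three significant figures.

d ≈ 80.1 mm

Required P_cr = n·P = 2.4 × 38.4 = 92.16 kN
L_e = K·L = 2 × 1.98 = 3.960 m
Required I = P_cr·L_e²/(π²E) = 9.216×10^4 × 3.960² / (π² × 7.25×10^10) = 2.020×10^-6 m⁴
I_req = 2.020×10^6 mm⁴
Solid circle: I = πd⁴/64  ⇒  d = (64I/π)^(1/4) = (64×2.020×10^6/π)^(1/4) = 80.1 mm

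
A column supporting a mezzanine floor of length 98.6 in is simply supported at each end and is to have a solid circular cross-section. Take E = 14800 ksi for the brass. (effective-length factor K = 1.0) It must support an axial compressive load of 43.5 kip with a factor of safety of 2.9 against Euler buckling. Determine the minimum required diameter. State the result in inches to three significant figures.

Required P_cr = n·P = 2.9 × 43.5 = 126.2 kip
L_e = K·L = 1 × 98.6 = 98.60 in
Required I = P_cr·L_e²/(π²E) = 1.262×10^5 × 98.60² / (π² × 1.48×10^7) = 8.396 in⁴
Solid circle: I = πd⁴/64  ⇒  d = (64I/π)^(1/4) = (64×8.396/π)^(1/4) = 3.62 in

d ≈ 3.62 in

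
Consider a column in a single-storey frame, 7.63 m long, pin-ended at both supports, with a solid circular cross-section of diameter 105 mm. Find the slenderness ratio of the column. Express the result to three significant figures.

For a solid circle r = d/4 = 105/4 = 26.25 mm
L_e = K·L = 1 × 7.63 m = 7.630 m = 7630.0 mm
λ = L_e / r_min = 7630.0 / 26.25 = 291

λ ≈ 291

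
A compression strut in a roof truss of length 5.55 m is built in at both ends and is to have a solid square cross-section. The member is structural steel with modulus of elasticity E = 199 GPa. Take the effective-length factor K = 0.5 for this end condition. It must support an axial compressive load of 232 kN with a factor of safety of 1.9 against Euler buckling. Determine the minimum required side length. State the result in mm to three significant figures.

a ≈ 67.5 mm

Required P_cr = n·P = 1.9 × 232 = 440.8 kN
L_e = K·L = 0.5 × 5.55 = 2.775 m
Required I = P_cr·L_e²/(π²E) = 4.408×10^5 × 2.775² / (π² × 1.99×10^11) = 1.728×10^-6 m⁴
I_req = 1.728×10^6 mm⁴
Solid square: I = a⁴/12  ⇒  a = (12I)^(1/4) = (12×1.728×10^6)^(1/4) = 67.5 mm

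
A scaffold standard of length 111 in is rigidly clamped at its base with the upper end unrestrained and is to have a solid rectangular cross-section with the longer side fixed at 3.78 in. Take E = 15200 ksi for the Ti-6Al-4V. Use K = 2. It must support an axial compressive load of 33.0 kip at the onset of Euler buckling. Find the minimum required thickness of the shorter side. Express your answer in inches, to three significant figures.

L_e = K·L = 2 × 111 = 222.0 in
Required I = P_cr·L_e²/(π²E) = 3.300×10^4 × 222.0² / (π² × 1.52×10^7) = 10.84 in⁴
Rectangle, weak axis: I_min = h·b³/12 with h = 3.78 in fixed  ⇒  b = (12I/h)^(1/3) = 3.25 in

b ≈ 3.25 in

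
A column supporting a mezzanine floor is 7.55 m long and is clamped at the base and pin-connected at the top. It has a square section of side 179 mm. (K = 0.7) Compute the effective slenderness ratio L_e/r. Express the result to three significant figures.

λ ≈ 102

For a square r = a/√12 = 179/√12 = 51.67 mm
L_e = K·L = 0.7 × 7.55 m = 5.285 m = 5285.0 mm
λ = L_e / r_min = 5285.0 / 51.67 = 102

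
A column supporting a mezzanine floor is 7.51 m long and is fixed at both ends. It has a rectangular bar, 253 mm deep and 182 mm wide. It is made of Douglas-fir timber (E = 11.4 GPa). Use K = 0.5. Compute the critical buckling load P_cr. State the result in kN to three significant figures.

Buckling occurs about the weak axis: I_min = h·b³/12 with b = 182 mm (the shorter side).
I_min = 253×182³/12 = 1.271×10^8 mm⁴
I = 1.271×10^8 mm⁴ = 1.271×10^-4 m⁴
Effective length L_e = K·L = 0.5 × 7.51 = 3.755 m
P_cr = π²EI / L_e² = π² × 11.4×10⁹ × 1.271×10^-4 / 3.755² = 1.014×10^6 N

P_cr ≈ 1010 kN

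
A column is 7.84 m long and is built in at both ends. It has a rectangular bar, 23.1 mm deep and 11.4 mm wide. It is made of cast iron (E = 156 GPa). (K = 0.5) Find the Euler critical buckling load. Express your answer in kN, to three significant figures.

P_cr ≈ 0.286 kN

Buckling occurs about the weak axis: I_min = h·b³/12 with b = 11.4 mm (the shorter side).
I_min = 23.1×11.4³/12 = 2.852×10^3 mm⁴
I = 2.852×10^3 mm⁴ = 2.852×10^-9 m⁴
Effective length L_e = K·L = 0.5 × 7.84 = 3.920 m
P_cr = π²EI / L_e² = π² × 156×10⁹ × 2.852×10^-9 / 3.920² = 285.8 N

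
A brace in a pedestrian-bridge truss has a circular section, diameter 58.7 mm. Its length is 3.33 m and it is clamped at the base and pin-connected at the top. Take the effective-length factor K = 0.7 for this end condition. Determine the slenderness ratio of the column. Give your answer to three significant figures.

For a solid circle r = d/4 = 58.7/4 = 14.68 mm
L_e = K·L = 0.7 × 3.33 m = 2.331 m = 2331.0 mm
λ = L_e / r_min = 2331.0 / 14.68 = 159

λ ≈ 159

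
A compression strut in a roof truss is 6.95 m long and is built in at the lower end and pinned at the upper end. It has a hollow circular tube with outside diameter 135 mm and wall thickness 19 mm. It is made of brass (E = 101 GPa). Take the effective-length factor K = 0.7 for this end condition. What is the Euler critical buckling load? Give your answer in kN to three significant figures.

Inner diameter d_i = 135 − 2×19 = 97.00 mm
I = π(d_o⁴ − d_i⁴)/64 = π(135⁴ − 97.00⁴)/64 = 1.196×10^7 mm⁴
I = 1.196×10^7 mm⁴ = 1.196×10^-5 m⁴
Effective length L_e = K·L = 0.7 × 6.95 = 4.865 m
P_cr = π²EI / L_e² = π² × 101×10⁹ × 1.196×10^-5 / 4.865² = 5.037×10^5 N

P_cr ≈ 504 kN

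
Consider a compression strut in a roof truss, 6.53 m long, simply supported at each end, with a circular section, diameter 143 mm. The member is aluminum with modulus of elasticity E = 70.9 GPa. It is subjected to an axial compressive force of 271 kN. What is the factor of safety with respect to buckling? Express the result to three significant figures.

I = πd⁴/64 = π×143⁴/64 = 2.053×10^7 mm⁴
I = 2.053×10^7 mm⁴ = 2.053×10^-5 m⁴
Effective length L_e = K·L = 1 × 6.53 = 6.530 m
P_cr = π²EI / L_e² = π² × 70.9×10⁹ × 2.053×10^-5 / 6.530² = 3.368×10^5 N
Factor of safety n = P_cr / P = 336.85 / 271 = 1.24

n ≈ 1.24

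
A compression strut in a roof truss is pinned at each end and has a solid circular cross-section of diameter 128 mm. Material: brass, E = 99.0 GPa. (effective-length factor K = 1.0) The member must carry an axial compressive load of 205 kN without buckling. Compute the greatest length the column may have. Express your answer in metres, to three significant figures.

L_max ≈ 7.92 m

I = πd⁴/64 = π×128⁴/64 = 1.318×10^7 mm⁴
I = 1.318×10^-5 m⁴
At the buckling limit P_cr = P = 2.050×10^5 N
From P_cr = π²EI/(K·L)²:  L = (1/K)·√(π²EI/P_cr) = (1/1)·√(π²×9.90×10^10×1.318×10^-5/2.050×10^5)
L = 7.92 m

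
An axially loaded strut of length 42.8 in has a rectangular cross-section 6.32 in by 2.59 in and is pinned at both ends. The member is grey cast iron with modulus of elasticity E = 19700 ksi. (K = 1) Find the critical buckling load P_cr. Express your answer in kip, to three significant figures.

Buckling occurs about the weak axis: I_min = h·b³/12 with b = 2.59 in (the shorter side).
I_min = 6.32×2.59³/12 = 9.150 in⁴
Effective length L_e = K·L = 1 × 42.8 = 42.80 in
P_cr = π²EI / L_e² = π² × 19700×10³ × 9.150 / 42.80² = 9.712×10^5 lb

P_cr ≈ 971 kip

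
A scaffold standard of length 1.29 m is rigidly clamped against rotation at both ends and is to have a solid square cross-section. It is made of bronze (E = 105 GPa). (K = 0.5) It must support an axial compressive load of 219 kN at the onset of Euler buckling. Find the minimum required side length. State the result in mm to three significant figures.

a ≈ 32.0 mm

L_e = K·L = 0.5 × 1.29 = 0.6450 m
Required I = P_cr·L_e²/(π²E) = 2.190×10^5 × 0.6450² / (π² × 1.05×10^11) = 8.792×10^-8 m⁴
I_req = 8.792×10^4 mm⁴
Solid square: I = a⁴/12  ⇒  a = (12I)^(1/4) = (12×8.792×10^4)^(1/4) = 32.0 mm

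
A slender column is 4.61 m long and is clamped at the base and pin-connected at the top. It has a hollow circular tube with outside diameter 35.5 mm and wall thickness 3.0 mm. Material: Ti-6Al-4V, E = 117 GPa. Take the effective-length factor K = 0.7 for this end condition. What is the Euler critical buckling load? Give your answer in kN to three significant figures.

P_cr ≈ 4.52 kN

Inner diameter d_i = 35.5 − 2×3.0 = 29.50 mm
I = π(d_o⁴ − d_i⁴)/64 = π(35.5⁴ − 29.50⁴)/64 = 4.079×10^4 mm⁴
I = 4.079×10^4 mm⁴ = 4.079×10^-8 m⁴
Effective length L_e = K·L = 0.7 × 4.61 = 3.227 m
P_cr = π²EI / L_e² = π² × 117×10⁹ × 4.079×10^-8 / 3.227² = 4.523×10^3 N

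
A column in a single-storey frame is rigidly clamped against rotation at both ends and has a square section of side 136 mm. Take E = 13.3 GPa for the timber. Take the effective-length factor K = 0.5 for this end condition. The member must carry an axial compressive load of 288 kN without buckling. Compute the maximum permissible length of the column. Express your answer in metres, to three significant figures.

I = a⁴/12 = 136⁴/12 = 2.851×10^7 mm⁴
I = 2.851×10^-5 m⁴
At the buckling limit P_cr = P = 2.880×10^5 N
From P_cr = π²EI/(K·L)²:  L = (1/K)·√(π²EI/P_cr) = (1/0.5)·√(π²×1.33×10^10×2.851×10^-5/2.880×10^5)
L = 7.21 m

L_max ≈ 7.21 m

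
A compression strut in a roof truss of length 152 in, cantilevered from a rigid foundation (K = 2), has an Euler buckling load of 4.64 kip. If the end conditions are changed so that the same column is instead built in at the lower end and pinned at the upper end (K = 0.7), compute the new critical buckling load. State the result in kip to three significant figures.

P_cr ∝ 1/K², so P_cr,new = P_cr,old × (K_old/K_new)² = 4.64 × (2/0.7)²
= 4.64 × 8.163 = 37.9 kip

P_cr ≈ 37.9 kip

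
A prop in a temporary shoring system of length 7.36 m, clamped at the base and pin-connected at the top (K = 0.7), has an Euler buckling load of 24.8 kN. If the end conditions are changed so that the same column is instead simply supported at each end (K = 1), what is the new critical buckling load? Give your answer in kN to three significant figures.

P_cr ∝ 1/K², so P_cr,new = P_cr,old × (K_old/K_new)² = 24.8 × (0.7/1)²
= 24.8 × 0.4900 = 12.2 kN

P_cr ≈ 12.2 kN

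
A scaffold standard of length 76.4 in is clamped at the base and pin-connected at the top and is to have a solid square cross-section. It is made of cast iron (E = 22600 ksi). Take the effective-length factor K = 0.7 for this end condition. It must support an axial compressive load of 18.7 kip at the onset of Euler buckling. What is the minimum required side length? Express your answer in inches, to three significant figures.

L_e = K·L = 0.7 × 76.4 = 53.48 in
Required I = P_cr·L_e²/(π²E) = 1.870×10^4 × 53.48² / (π² × 2.26×10^7) = 0.2398 in⁴
Solid square: I = a⁴/12  ⇒  a = (12I)^(1/4) = (12×0.2398)^(1/4) = 1.30 in

a ≈ 1.30 in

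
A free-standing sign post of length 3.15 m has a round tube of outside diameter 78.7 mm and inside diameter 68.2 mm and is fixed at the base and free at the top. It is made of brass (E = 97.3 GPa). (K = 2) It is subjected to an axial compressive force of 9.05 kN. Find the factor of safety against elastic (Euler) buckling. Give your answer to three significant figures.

d_o = 78.7 mm, d_i = 68.2 mm
I = π(d_o⁴ − d_i⁴)/64 = π(78.7⁴ − 68.20⁴)/64 = 8.211×10^5 mm⁴
I = 8.211×10^5 mm⁴ = 8.211×10^-7 m⁴
Effective length L_e = K·L = 2 × 3.15 = 6.300 m
P_cr = π²EI / L_e² = π² × 97.3×10⁹ × 8.211×10^-7 / 6.300² = 1.987×10^4 N
Factor of safety n = P_cr / P = 19.867 / 9.05 = 2.20

n ≈ 2.20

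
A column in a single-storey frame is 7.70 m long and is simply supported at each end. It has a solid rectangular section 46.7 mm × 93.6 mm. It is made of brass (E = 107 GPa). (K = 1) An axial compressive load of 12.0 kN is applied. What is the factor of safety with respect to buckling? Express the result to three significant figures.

Buckling occurs about the weak axis: I_min = h·b³/12 with b = 46.7 mm (the shorter side).
I_min = 93.6×46.7³/12 = 7.944×10^5 mm⁴
I = 7.944×10^5 mm⁴ = 7.944×10^-7 m⁴
Effective length L_e = K·L = 1 × 7.70 = 7.700 m
P_cr = π²EI / L_e² = π² × 107×10⁹ × 7.944×10^-7 / 7.700² = 1.415×10^4 N
Factor of safety n = P_cr / P = 14.150 / 12.0 = 1.18

n ≈ 1.18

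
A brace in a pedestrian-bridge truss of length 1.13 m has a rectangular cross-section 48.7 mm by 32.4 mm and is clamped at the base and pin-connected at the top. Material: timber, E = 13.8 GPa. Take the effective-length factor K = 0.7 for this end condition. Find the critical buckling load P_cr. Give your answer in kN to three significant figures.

Buckling occurs about the weak axis: I_min = h·b³/12 with b = 32.4 mm (the shorter side).
I_min = 48.7×32.4³/12 = 1.380×10^5 mm⁴
I = 1.380×10^5 mm⁴ = 1.380×10^-7 m⁴
Effective length L_e = K·L = 0.7 × 1.13 = 0.7910 m
P_cr = π²EI / L_e² = π² × 13.8×10⁹ × 1.380×10^-7 / 0.7910² = 3.005×10^4 N

P_cr ≈ 30.0 kN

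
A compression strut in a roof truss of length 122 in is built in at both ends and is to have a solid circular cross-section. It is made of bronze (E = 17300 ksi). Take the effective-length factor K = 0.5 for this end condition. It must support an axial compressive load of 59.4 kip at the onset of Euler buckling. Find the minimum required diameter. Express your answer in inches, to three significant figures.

d ≈ 2.27 in

L_e = K·L = 0.5 × 122 = 61.00 in
Required I = P_cr·L_e²/(π²E) = 5.940×10^4 × 61.00² / (π² × 1.73×10^7) = 1.294 in⁴
Solid circle: I = πd⁴/64  ⇒  d = (64I/π)^(1/4) = (64×1.294/π)^(1/4) = 2.27 in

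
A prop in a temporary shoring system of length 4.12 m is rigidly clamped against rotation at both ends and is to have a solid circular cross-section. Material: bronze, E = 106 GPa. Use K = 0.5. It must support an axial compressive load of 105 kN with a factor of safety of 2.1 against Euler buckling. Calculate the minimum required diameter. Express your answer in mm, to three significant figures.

Required P_cr = n·P = 2.1 × 105 = 220.5 kN
L_e = K·L = 0.5 × 4.12 = 2.060 m
Required I = P_cr·L_e²/(π²E) = 2.205×10^5 × 2.060² / (π² × 1.06×10^11) = 8.944×10^-7 m⁴
I_req = 8.944×10^5 mm⁴
Solid circle: I = πd⁴/64  ⇒  d = (64I/π)^(1/4) = (64×8.944×10^5/π)^(1/4) = 65.3 mm

d ≈ 65.3 mm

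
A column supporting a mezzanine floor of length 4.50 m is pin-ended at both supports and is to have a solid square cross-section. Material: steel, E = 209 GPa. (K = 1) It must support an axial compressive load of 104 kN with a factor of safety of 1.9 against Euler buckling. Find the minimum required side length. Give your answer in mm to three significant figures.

a ≈ 69.5 mm

Required P_cr = n·P = 1.9 × 104 = 197.6 kN
L_e = K·L = 1 × 4.50 = 4.500 m
Required I = P_cr·L_e²/(π²E) = 1.976×10^5 × 4.500² / (π² × 2.09×10^11) = 1.940×10^-6 m⁴
I_req = 1.940×10^6 mm⁴
Solid square: I = a⁴/12  ⇒  a = (12I)^(1/4) = (12×1.940×10^6)^(1/4) = 69.5 mm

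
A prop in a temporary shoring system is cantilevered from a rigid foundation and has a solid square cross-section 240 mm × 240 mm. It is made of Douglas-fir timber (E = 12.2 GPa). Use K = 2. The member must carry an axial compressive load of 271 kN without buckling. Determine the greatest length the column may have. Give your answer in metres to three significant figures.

I = a⁴/12 = 240⁴/12 = 2.765×10^8 mm⁴
I = 2.765×10^-4 m⁴
At the buckling limit P_cr = P = 2.710×10^5 N
From P_cr = π²EI/(K·L)²:  L = (1/K)·√(π²EI/P_cr) = (1/2)·√(π²×1.22×10^10×2.765×10^-4/2.710×10^5)
L = 5.54 m

L_max ≈ 5.54 m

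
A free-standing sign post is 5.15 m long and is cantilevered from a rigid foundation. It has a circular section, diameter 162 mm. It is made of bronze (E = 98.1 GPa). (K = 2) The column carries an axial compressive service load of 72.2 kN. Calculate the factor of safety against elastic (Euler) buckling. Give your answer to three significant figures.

n ≈ 4.27

I = πd⁴/64 = π×162⁴/64 = 3.381×10^7 mm⁴
I = 3.381×10^7 mm⁴ = 3.381×10^-5 m⁴
Effective length L_e = K·L = 2 × 5.15 = 10.30 m
P_cr = π²EI / L_e² = π² × 98.1×10⁹ × 3.381×10^-5 / 10.30² = 3.085×10^5 N
Factor of safety n = P_cr / P = 308.55 / 72.2 = 4.27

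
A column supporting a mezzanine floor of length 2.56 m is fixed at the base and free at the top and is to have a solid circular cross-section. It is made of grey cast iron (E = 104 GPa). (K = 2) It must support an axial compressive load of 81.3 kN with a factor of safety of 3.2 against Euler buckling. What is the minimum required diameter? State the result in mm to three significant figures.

d ≈ 108 mm

Required P_cr = n·P = 3.2 × 81.3 = 260.2 kN
L_e = K·L = 2 × 2.56 = 5.120 m
Required I = P_cr·L_e²/(π²E) = 2.602×10^5 × 5.120² / (π² × 1.04×10^11) = 6.644×10^-6 m⁴
I_req = 6.644×10^6 mm⁴
Solid circle: I = πd⁴/64  ⇒  d = (64I/π)^(1/4) = (64×6.644×10^6/π)^(1/4) = 108 mm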